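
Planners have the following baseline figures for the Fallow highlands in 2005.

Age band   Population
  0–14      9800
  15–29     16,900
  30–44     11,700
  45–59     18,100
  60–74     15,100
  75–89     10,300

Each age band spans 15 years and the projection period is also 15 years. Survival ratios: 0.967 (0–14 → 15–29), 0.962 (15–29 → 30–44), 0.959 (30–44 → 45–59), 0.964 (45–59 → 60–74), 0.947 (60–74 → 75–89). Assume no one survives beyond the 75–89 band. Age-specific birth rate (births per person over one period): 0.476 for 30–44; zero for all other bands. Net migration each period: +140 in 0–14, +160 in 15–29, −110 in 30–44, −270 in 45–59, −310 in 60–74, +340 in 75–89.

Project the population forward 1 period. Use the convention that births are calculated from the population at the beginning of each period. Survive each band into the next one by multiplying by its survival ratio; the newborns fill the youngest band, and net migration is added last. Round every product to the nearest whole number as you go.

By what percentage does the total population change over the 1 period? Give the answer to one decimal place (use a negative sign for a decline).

Numbering the groups 1..6 from youngest to oldest:
After projecting period 1:
Births: 11700 * 0.476 = 5569
Group 2: 9800 * 0.967 = 9477
Group 3: 16900 * 0.962 = 16258
Group 4: 11700 * 0.959 = 11220
Group 5: 18100 * 0.964 = 17448
Group 6: 15100 * 0.947 = 14300
Net migration: Group 1 + 140 → 5709; Group 2 + 160 → 9637; Group 3 − 110 → 16148; Group 4 − 270 → 10950; Group 5 − 310 → 17138; Group 6 + 340 → 14640
End of period: [5709, 9637, 16148, 10950, 17138, 14640]
Total: 81900 → 74222; change = -7678; percentage change = -9.4%

-9.4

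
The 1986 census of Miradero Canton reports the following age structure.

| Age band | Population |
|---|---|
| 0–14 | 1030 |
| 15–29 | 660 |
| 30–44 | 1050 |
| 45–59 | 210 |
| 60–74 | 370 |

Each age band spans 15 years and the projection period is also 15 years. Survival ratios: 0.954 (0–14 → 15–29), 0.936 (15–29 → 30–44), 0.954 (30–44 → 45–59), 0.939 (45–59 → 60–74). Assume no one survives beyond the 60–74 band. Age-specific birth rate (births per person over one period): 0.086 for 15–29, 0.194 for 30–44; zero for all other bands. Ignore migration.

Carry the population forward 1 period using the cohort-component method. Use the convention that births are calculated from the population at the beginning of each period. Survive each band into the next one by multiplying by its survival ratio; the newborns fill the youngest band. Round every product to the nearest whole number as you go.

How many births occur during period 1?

261

— Period 1 —
Births: 660 × 0.086 = 57, 1050 × 0.194 = 204 — total 261
15–29: 1030 × 0.954 = 983
30–44: 660 × 0.936 = 618
45–59: 1050 × 0.954 = 1002
60–74: 210 × 0.939 = 197
Population now: 0–14=261, 15–29=983, 30–44=618, 45–59=1002, 60–74=197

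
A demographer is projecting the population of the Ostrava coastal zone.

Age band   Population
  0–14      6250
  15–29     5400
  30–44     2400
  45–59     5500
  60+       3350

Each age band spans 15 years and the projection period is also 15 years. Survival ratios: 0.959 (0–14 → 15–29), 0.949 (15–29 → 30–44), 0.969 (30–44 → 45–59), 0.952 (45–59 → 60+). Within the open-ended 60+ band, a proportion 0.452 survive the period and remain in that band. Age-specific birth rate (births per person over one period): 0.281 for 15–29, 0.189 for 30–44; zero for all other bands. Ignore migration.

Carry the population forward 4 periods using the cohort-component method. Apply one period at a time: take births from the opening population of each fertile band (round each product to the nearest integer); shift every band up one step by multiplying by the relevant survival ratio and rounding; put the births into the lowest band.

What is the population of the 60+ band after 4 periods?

After projecting period 1:
Births: 5400 × 0.281 = 1517 ; 2400 × 0.189 = 454 ⇒ total 1971
15–29: 6250 × 0.959 = 5994
30–44: 5400 × 0.949 = 5125
45–59: 2400 × 0.969 = 2326
60+: 5500 × 0.952 + 3350 × 0.452 = 5236 + 1514 = 6750
→ [1971, 5994, 5125, 2326, 6750]
After projecting period 2:
Births: 5994 × 0.281 = 1684 ; 5125 × 0.189 = 969 ⇒ total 2653
15–29: 1971 × 0.959 = 1890
30–44: 5994 × 0.949 = 5688
45–59: 5125 × 0.969 = 4966
60+: 2326 × 0.952 + 6750 × 0.452 = 2214 + 3051 = 5265
→ [2653, 1890, 5688, 4966, 5265]
After projecting period 3:
Births: 1890 × 0.281 = 531 ; 5688 × 0.189 = 1075 ⇒ total 1606
15–29: 2653 × 0.959 = 2544
30–44: 1890 × 0.949 = 1794
45–59: 5688 × 0.969 = 5512
60+: 4966 × 0.952 + 5265 × 0.452 = 4728 + 2380 = 7108
→ [1606, 2544, 1794, 5512, 7108]
After projecting period 4:
Births: 2544 × 0.281 = 715 ; 1794 × 0.189 = 339 ⇒ total 1054
15–29: 1606 × 0.959 = 1540
30–44: 2544 × 0.949 = 2414
45–59: 1794 × 0.969 = 1738
60+: 5512 × 0.952 + 7108 × 0.452 = 5247 + 3213 = 8460
→ [1054, 1540, 2414, 1738, 8460]

8460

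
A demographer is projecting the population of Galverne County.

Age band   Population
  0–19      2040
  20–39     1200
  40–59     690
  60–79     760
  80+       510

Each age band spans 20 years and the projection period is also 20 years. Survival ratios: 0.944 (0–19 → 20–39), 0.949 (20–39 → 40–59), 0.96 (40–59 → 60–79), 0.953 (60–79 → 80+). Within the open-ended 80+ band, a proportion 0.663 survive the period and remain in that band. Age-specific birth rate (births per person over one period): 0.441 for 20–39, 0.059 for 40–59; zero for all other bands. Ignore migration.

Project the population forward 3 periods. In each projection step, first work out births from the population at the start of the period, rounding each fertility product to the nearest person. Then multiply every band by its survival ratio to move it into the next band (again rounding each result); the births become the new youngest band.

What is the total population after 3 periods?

Let band 1 be 0–19 through band 5 = 80+.
[period 1]
Births: 1200 × 0.441 = 529  |  690 × 0.059 = 41 → total 570
Band 2: 2040 × 0.944 = 1926
Band 3: 1200 × 0.949 = 1139
Band 4: 690 × 0.96 = 662
Band 5: 760 × 0.953 + 510 × 0.663 = 724 + 338 = 1062
Giving 570 / 1926 / 1139 / 662 / 1062.
[period 2]
Births: 1926 × 0.441 = 849  |  1139 × 0.059 = 67 → total 916
Band 2: 570 × 0.944 = 538
Band 3: 1926 × 0.949 = 1828
Band 4: 1139 × 0.96 = 1093
Band 5: 662 × 0.953 + 1062 × 0.663 = 631 + 704 = 1335
Giving 916 / 538 / 1828 / 1093 / 1335.
[period 3]
Births: 538 × 0.441 = 237  |  1828 × 0.059 = 108 → total 345
Band 2: 916 × 0.944 = 865
Band 3: 538 × 0.949 = 511
Band 4: 1828 × 0.96 = 1755
Band 5: 1093 × 0.953 + 1335 × 0.663 = 1042 + 885 = 1927
Giving 345 / 865 / 511 / 1755 / 1927.
Total after period 3: 345 + 865 + 511 + 1755 + 1927 = 5403

5403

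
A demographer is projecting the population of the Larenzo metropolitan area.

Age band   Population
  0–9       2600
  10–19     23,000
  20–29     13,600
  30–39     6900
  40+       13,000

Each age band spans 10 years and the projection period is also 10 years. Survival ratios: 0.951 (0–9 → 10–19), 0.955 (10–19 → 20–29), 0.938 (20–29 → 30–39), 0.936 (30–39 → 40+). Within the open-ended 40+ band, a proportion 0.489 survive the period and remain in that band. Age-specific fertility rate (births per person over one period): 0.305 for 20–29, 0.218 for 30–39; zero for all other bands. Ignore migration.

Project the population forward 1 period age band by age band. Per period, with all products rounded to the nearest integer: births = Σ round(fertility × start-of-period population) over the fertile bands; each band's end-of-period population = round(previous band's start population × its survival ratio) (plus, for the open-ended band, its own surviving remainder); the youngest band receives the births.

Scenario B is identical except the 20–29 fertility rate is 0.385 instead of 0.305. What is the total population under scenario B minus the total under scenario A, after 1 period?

1088

Numbering the bands 1..5 from youngest to oldest:
— Period 1 —
Births: 13600 * 0.305 = 4148 ; 6900 * 0.218 = 1504 — total 5652
Band 2: 2600 * 0.951 = 2473
Band 3: 23000 * 0.955 = 21965
Band 4: 13600 * 0.938 = 12757
Band 5: 6900 * 0.936 + 13000 * 0.489 = 6458 + 6357 = 12815
Giving 5652 / 2473 / 21965 / 12757 / 12815.
Scenario A total after 1 period: 55662
Scenario B projection —
— Period 1 —
Births: 13600 * 0.385 = 5236 ; 6900 * 0.218 = 1504 — total 6740
Band 2: 2600 * 0.951 = 2473
Band 3: 23000 * 0.955 = 21965
Band 4: 13600 * 0.938 = 12757
Band 5: 6900 * 0.936 + 13000 * 0.489 = 6458 + 6357 = 12815
Giving 6740 / 2473 / 21965 / 12757 / 12815.
Scenario B total after 1 period: 56750
Difference B − A = 56750 − 55662 = 1088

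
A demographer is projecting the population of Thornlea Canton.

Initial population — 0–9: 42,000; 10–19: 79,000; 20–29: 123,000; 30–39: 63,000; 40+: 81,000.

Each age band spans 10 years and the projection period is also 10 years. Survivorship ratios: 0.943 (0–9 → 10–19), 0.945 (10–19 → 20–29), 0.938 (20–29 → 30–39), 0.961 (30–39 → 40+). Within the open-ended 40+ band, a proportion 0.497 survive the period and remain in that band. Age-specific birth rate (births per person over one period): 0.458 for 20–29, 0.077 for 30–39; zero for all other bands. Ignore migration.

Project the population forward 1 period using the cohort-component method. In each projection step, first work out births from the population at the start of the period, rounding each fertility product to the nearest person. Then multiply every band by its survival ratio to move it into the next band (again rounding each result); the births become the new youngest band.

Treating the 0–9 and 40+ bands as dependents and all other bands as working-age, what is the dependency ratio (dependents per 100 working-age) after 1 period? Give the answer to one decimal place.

70.5

Let group 1 be 0–9 through group 5 = 40+.
Period 1.
Births: 123000 × 0.458 = 56334 ; 63000 × 0.077 = 4851 → 61185
Group 2: 42000 × 0.943 = 39606
Group 3: 79000 × 0.945 = 74655
Group 4: 123000 × 0.938 = 115374
Group 5: 63000 × 0.961 + 81000 × 0.497 = 60543 + 40257 = 100800
→ [61185, 39606, 74655, 115374, 100800]
Dependents (band 0–9 + band 40+) = 61185 + 100800 = 161985; working-age = 229635; ratio = 161985/229635 × 100 = 70.5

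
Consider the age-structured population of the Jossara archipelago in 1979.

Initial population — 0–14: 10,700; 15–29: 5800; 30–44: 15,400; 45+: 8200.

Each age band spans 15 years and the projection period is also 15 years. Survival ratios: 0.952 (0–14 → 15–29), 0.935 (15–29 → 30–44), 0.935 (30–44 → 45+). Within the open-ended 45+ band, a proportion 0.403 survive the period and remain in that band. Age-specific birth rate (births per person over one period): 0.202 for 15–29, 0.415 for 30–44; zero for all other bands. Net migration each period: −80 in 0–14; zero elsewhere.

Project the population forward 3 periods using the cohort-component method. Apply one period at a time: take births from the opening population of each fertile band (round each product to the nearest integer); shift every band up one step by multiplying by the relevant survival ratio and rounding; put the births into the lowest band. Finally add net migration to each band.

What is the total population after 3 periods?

Call the groups 1 to 4, youngest first.
After projecting period 1:
Births: 5800 × 0.202 = 1172  |  15400 × 0.415 = 6391 — total 7563
Group 2: 10700 × 0.952 = 10186
Group 3: 5800 × 0.935 = 5423
Group 4: 15400 × 0.935 + 8200 × 0.403 = 14399 + 3305 = 17704
Net migration: Group 1 − 80 → 7483
→ [7483, 10186, 5423, 17704]
After projecting period 2:
Births: 10186 × 0.202 = 2058  |  5423 × 0.415 = 2251 — total 4309
Group 2: 7483 × 0.952 = 7124
Group 3: 10186 × 0.935 = 9524
Group 4: 5423 × 0.935 + 17704 × 0.403 = 5071 + 7135 = 12206
Net migration: Group 1 − 80 → 4229
→ [4229, 7124, 9524, 12206]
After projecting period 3:
Births: 7124 × 0.202 = 1439  |  9524 × 0.415 = 3952 — total 5391
Group 2: 4229 × 0.952 = 4026
Group 3: 7124 × 0.935 = 6661
Group 4: 9524 × 0.935 + 12206 × 0.403 = 8905 + 4919 = 13824
Net migration: Group 1 − 80 → 5311
→ [5311, 4026, 6661, 13824]
Total after period 3: 5311 + 4026 + 6661 + 13824 = 29822

29822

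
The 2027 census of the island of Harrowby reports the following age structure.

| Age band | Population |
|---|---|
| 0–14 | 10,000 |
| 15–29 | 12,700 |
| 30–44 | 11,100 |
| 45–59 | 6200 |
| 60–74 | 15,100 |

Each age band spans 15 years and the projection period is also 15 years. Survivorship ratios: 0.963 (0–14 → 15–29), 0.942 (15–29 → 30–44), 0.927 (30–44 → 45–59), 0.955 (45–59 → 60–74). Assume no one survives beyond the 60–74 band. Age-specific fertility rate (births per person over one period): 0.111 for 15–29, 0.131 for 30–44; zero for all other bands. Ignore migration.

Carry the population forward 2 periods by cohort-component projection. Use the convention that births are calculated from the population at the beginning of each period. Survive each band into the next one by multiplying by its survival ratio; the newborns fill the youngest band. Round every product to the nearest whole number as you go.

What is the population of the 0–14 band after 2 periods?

2636

(Groups numbered youngest = 1 to oldest = 5.)
After projecting period 1:
Births: 12700 × 0.111 = 1410, 11100 × 0.131 = 1454 → total 2864
Group 2: 10000 × 0.963 = 9630
Group 3: 12700 × 0.942 = 11963
Group 4: 11100 × 0.927 = 10290
Group 5: 6200 × 0.955 = 5921
Population now: 0–14=2864, 15–29=9630, 30–44=11963, 45–59=10290, 60–74=5921
After projecting period 2:
Births: 9630 × 0.111 = 1069, 11963 × 0.131 = 1567 → total 2636
Group 2: 2864 × 0.963 = 2758
Group 3: 9630 × 0.942 = 9071
Group 4: 11963 × 0.927 = 11090
Group 5: 10290 × 0.955 = 9827
Population now: 0–14=2636, 15–29=2758, 30–44=9071, 45–59=11090, 60–74=9827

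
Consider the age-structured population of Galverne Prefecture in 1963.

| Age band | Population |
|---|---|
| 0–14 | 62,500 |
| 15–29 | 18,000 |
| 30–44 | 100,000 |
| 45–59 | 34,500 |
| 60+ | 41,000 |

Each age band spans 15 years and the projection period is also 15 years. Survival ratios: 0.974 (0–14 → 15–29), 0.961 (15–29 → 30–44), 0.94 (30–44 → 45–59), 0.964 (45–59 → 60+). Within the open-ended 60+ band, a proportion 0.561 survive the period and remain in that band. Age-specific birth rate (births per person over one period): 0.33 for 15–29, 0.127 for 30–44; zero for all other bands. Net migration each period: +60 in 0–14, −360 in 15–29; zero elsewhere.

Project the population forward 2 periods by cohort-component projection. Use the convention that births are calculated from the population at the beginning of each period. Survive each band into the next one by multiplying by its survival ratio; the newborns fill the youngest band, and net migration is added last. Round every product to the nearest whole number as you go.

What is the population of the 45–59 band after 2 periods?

Call the bands 1 to 5, youngest first.
Period 1.
Births: 18000 × 0.33 = 5940  |  100000 × 0.127 = 12700 — total 18640
Band 2: 62500 × 0.974 = 60875
Band 3: 18000 × 0.961 = 17298
Band 4: 100000 × 0.94 = 94000
Band 5: 34500 × 0.964 + 41000 × 0.561 = 33258 + 23001 = 56259
Net migration: Band 1 + 60 → 18700; Band 2 − 360 → 60515
Giving 18700 / 60515 / 17298 / 94000 / 56259.
Period 2.
Births: 60515 × 0.33 = 19970  |  17298 × 0.127 = 2197 — total 22167
Band 2: 18700 × 0.974 = 18214
Band 3: 60515 × 0.961 = 58155
Band 4: 17298 × 0.94 = 16260
Band 5: 94000 × 0.964 + 56259 × 0.561 = 90616 + 31561 = 122177
Net migration: Band 1 + 60 → 22227; Band 2 − 360 → 17854
Giving 22227 / 17854 / 58155 / 16260 / 122177.

16260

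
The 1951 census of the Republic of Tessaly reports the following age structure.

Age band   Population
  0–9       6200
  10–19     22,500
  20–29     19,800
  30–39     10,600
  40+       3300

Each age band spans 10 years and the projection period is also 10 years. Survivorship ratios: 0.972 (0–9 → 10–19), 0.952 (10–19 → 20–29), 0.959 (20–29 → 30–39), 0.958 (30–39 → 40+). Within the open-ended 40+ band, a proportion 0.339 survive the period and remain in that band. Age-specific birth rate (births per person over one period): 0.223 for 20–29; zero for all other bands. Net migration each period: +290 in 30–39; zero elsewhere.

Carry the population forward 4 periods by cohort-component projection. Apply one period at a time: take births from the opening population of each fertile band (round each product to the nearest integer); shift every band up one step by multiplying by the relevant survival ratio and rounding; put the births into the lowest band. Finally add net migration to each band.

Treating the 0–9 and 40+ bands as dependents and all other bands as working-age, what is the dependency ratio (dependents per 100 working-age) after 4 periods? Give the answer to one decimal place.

159.9

Period 1:
Births: 19800 × 0.223 = 4415
10–19: 6200 × 0.972 = 6026
20–29: 22500 × 0.952 = 21420
30–39: 19800 × 0.959 = 18988
40+: 10600 × 0.958 + 3300 × 0.339 = 10155 + 1119 = 11274
Net migration: 30–39 + 290 → 19278
Population now: 0–9=4415, 10–19=6026, 20–29=21420, 30–39=19278, 40+=11274
Period 2:
Births: 21420 × 0.223 = 4777
10–19: 4415 × 0.972 = 4291
20–29: 6026 × 0.952 = 5737
30–39: 21420 × 0.959 = 20542
40+: 19278 × 0.958 + 11274 × 0.339 = 18468 + 3822 = 22290
Net migration: 30–39 + 290 → 20832
Population now: 0–9=4777, 10–19=4291, 20–29=5737, 30–39=20832, 40+=22290
Period 3:
Births: 5737 × 0.223 = 1279
10–19: 4777 × 0.972 = 4643
20–29: 4291 × 0.952 = 4085
30–39: 5737 × 0.959 = 5502
40+: 20832 × 0.958 + 22290 × 0.339 = 19957 + 7556 = 27513
Net migration: 30–39 + 290 → 5792
Population now: 0–9=1279, 10–19=4643, 20–29=4085, 30–39=5792, 40+=27513
Period 4:
Births: 4085 × 0.223 = 911
10–19: 1279 × 0.972 = 1243
20–29: 4643 × 0.952 = 4420
30–39: 4085 × 0.959 = 3918
40+: 5792 × 0.958 + 27513 × 0.339 = 5549 + 9327 = 14876
Net migration: 30–39 + 290 → 4208
Population now: 0–9=911, 10–19=1243, 20–29=4420, 30–39=4208, 40+=14876
Dependents (band 0–9 + band 40+) = 911 + 14876 = 15787; working-age = 9871; ratio = 15787/9871 × 100 = 159.9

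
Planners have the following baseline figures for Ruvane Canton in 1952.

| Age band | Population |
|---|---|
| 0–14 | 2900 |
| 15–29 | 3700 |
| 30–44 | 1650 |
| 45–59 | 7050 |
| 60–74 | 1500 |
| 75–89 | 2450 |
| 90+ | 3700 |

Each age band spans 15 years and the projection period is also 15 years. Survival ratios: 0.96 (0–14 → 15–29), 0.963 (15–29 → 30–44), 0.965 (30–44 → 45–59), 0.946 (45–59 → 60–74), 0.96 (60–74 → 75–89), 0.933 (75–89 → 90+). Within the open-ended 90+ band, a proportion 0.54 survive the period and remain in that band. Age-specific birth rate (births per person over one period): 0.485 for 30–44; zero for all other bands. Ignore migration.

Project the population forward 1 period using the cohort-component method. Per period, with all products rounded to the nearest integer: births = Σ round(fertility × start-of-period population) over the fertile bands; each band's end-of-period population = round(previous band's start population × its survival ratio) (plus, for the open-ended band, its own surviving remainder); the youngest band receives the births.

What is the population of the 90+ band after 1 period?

4284

Let group 1 be 0–14 through group 7 = 90+.
[period 1]
Births: 1650 * 0.485 = 800
Group 2: 2900 * 0.96 = 2784
Group 3: 3700 * 0.963 = 3563
Group 4: 1650 * 0.965 = 1592
Group 5: 7050 * 0.946 = 6669
Group 6: 1500 * 0.96 = 1440
Group 7: 2450 * 0.933 + 3700 * 0.54 = 2286 + 1998 = 4284
End of period: [800, 2784, 3563, 1592, 6669, 1440, 4284]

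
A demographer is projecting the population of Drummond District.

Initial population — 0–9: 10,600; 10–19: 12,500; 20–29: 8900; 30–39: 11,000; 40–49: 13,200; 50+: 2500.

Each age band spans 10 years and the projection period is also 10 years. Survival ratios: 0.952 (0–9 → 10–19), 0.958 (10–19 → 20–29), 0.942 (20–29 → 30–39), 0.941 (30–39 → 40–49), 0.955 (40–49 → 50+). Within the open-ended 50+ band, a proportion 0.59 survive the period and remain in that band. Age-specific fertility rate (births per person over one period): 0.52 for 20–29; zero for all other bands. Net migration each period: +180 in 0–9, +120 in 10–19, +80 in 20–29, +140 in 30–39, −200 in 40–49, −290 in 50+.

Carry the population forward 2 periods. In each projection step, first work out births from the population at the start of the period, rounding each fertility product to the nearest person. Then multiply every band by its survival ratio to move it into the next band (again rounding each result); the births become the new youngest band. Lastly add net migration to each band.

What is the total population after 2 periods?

Let group 1 be 0–9 through group 6 = 50+.
[period 1]
Births: 8900 × 0.52 = 4628
Group 2: 10600 × 0.952 = 10091
Group 3: 12500 × 0.958 = 11975
Group 4: 8900 × 0.942 = 8384
Group 5: 11000 × 0.941 = 10351
Group 6: 13200 × 0.955 + 2500 × 0.59 = 12606 + 1475 = 14081
Net migration: Group 1 + 180 → 4808; Group 2 + 120 → 10211; Group 3 + 80 → 12055; Group 4 + 140 → 8524; Group 5 − 200 → 10151; Group 6 − 290 → 13791
Population now: 0–9=4808, 10–19=10211, 20–29=12055, 30–39=8524, 40–49=10151, 50+=13791
[period 2]
Births: 12055 × 0.52 = 6269
Group 2: 4808 × 0.952 = 4577
Group 3: 10211 × 0.958 = 9782
Group 4: 12055 × 0.942 = 11356
Group 5: 8524 × 0.941 = 8021
Group 6: 10151 × 0.955 + 13791 × 0.59 = 9694 + 8137 = 17831
Net migration: Group 1 + 180 → 6449; Group 2 + 120 → 4697; Group 3 + 80 → 9862; Group 4 + 140 → 11496; Group 5 − 200 → 7821; Group 6 − 290 → 17541
Population now: 0–9=6449, 10–19=4697, 20–29=9862, 30–39=11496, 40–49=7821, 50+=17541
Total after period 2: 6449 + 4697 + 9862 + 11496 + 7821 + 17541 = 57866

57866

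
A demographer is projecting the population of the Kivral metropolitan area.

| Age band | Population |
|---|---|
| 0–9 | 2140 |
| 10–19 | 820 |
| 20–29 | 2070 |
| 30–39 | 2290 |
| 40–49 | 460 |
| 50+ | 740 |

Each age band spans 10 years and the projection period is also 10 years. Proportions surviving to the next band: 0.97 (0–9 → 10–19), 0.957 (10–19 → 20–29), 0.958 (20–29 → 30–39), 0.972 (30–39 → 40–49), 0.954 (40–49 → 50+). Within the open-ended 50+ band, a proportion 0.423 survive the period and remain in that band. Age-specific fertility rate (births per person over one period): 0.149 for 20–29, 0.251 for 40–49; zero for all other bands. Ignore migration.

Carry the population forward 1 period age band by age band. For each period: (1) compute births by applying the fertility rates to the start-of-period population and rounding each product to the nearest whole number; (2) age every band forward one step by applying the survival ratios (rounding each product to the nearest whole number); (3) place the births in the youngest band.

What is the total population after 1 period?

[period 1]
Births: 2070 × 0.149 = 308  |  460 × 0.251 = 115 → total 423
10–19: 2140 × 0.97 = 2076
20–29: 820 × 0.957 = 785
30–39: 2070 × 0.958 = 1983
40–49: 2290 × 0.972 = 2226
50+: 460 × 0.954 + 740 × 0.423 = 439 + 313 = 752
End of period: [423, 2076, 785, 1983, 2226, 752]
Total after period 1: 423 + 2076 + 785 + 1983 + 2226 + 752 = 8245

8245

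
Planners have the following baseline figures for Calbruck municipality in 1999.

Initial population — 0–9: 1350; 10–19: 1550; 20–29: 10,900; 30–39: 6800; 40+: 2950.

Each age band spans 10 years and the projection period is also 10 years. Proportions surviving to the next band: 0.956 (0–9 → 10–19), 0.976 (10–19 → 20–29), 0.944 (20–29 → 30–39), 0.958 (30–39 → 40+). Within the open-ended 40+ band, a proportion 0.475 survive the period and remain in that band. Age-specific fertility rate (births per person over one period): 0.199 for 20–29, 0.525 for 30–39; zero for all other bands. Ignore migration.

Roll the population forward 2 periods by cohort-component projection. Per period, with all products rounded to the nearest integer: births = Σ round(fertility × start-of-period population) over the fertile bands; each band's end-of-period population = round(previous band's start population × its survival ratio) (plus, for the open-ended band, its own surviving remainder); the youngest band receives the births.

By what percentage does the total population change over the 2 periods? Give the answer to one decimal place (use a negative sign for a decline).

[period 1]
Births: 10900 × 0.199 = 2169 ; 6800 × 0.525 = 3570 → 5739
10–19: 1350 × 0.956 = 1291
20–29: 1550 × 0.976 = 1513
30–39: 10900 × 0.944 = 10290
40+: 6800 × 0.958 + 2950 × 0.475 = 6514 + 1401 = 7915
→ [5739, 1291, 1513, 10290, 7915]
[period 2]
Births: 1513 × 0.199 = 301 ; 10290 × 0.525 = 5402 → 5703
10–19: 5739 × 0.956 = 5486
20–29: 1291 × 0.976 = 1260
30–39: 1513 × 0.944 = 1428
40+: 10290 × 0.958 + 7915 × 0.475 = 9858 + 3760 = 13618
→ [5703, 5486, 1260, 1428, 13618]
Total: 23550 → 27495; change = 3945; percentage change = 16.8%

16.8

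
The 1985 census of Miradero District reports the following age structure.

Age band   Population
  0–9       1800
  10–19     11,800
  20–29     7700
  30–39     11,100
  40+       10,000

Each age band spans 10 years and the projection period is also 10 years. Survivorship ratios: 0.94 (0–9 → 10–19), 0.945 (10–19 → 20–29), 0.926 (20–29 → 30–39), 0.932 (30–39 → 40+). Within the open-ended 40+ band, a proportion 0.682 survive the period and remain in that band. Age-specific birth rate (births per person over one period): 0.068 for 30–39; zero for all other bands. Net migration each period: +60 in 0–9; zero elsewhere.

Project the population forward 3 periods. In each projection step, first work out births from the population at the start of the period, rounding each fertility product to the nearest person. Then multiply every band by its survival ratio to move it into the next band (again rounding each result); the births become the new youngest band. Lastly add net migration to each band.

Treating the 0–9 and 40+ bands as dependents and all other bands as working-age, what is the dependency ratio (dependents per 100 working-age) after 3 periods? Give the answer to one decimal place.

[period 1]
Births: 11100 * 0.068 = 755
10–19: 1800 * 0.94 = 1692
20–29: 11800 * 0.945 = 11151
30–39: 7700 * 0.926 = 7130
40+: 11100 * 0.932 + 10000 * 0.682 = 10345 + 6820 = 17165
Net migration: 0–9 + 60 → 815
Giving 815 / 1692 / 11151 / 7130 / 17165.
[period 2]
Births: 7130 * 0.068 = 485
10–19: 815 * 0.94 = 766
20–29: 1692 * 0.945 = 1599
30–39: 11151 * 0.926 = 10326
40+: 7130 * 0.932 + 17165 * 0.682 = 6645 + 11707 = 18352
Net migration: 0–9 + 60 → 545
Giving 545 / 766 / 1599 / 10326 / 18352.
[period 3]
Births: 10326 * 0.068 = 702
10–19: 545 * 0.94 = 512
20–29: 766 * 0.945 = 724
30–39: 1599 * 0.926 = 1481
40+: 10326 * 0.932 + 18352 * 0.682 = 9624 + 12516 = 22140
Net migration: 0–9 + 60 → 762
Giving 762 / 512 / 724 / 1481 / 22140.
Dependents (band 0–9 + band 40+) = 762 + 22140 = 22902; working-age = 2717; ratio = 22902/2717 × 100 = 842.9

842.9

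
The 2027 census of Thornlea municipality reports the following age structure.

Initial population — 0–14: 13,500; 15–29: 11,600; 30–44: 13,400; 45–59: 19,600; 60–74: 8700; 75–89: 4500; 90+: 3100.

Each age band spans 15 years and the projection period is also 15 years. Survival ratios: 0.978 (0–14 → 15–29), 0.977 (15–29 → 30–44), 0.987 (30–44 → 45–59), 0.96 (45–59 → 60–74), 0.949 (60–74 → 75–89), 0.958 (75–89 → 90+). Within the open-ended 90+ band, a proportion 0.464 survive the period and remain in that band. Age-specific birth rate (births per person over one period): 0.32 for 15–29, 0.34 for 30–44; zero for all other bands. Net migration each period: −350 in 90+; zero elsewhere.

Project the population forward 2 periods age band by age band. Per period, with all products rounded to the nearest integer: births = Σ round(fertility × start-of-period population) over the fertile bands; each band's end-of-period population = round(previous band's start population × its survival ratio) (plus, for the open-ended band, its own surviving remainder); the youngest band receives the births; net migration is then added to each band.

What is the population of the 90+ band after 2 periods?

— Period 1 —
Births: 11600 × 0.32 = 3712  |  13400 × 0.34 = 4556 → total 8268
15–29: 13500 × 0.978 = 13203
30–44: 11600 × 0.977 = 11333
45–59: 13400 × 0.987 = 13226
60–74: 19600 × 0.96 = 18816
75–89: 8700 × 0.949 = 8256
90+: 4500 × 0.958 + 3100 × 0.464 = 4311 + 1438 = 5749
Net migration: 90+ − 350 → 5399
→ [8268, 13203, 11333, 13226, 18816, 8256, 5399]
— Period 2 —
Births: 13203 × 0.32 = 4225  |  11333 × 0.34 = 3853 → total 8078
15–29: 8268 × 0.978 = 8086
30–44: 13203 × 0.977 = 12899
45–59: 11333 × 0.987 = 11186
60–74: 13226 × 0.96 = 12697
75–89: 18816 × 0.949 = 17856
90+: 8256 × 0.958 + 5399 × 0.464 = 7909 + 2505 = 10414
Net migration: 90+ − 350 → 10064
→ [8078, 8086, 12899, 11186, 12697, 17856, 10064]

10064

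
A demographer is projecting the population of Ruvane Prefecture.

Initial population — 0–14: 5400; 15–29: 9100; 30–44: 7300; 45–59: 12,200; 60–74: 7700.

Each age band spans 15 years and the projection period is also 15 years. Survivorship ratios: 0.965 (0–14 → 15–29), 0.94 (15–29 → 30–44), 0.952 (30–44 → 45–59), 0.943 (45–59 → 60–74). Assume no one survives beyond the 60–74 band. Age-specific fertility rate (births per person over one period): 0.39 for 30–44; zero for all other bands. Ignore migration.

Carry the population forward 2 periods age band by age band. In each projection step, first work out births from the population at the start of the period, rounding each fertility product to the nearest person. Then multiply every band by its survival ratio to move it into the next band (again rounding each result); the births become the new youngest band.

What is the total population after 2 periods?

Let group 1 be 0–14 through group 5 = 60–74.
After projecting period 1:
Births: 7300 * 0.39 = 2847
Group 2: 5400 * 0.965 = 5211
Group 3: 9100 * 0.94 = 8554
Group 4: 7300 * 0.952 = 6950
Group 5: 12200 * 0.943 = 11505
→ [2847, 5211, 8554, 6950, 11505]
After projecting period 2:
Births: 8554 * 0.39 = 3336
Group 2: 2847 * 0.965 = 2747
Group 3: 5211 * 0.94 = 4898
Group 4: 8554 * 0.952 = 8143
Group 5: 6950 * 0.943 = 6554
→ [3336, 2747, 4898, 8143, 6554]
Total after period 2: 3336 + 2747 + 4898 + 8143 + 6554 = 25678

25678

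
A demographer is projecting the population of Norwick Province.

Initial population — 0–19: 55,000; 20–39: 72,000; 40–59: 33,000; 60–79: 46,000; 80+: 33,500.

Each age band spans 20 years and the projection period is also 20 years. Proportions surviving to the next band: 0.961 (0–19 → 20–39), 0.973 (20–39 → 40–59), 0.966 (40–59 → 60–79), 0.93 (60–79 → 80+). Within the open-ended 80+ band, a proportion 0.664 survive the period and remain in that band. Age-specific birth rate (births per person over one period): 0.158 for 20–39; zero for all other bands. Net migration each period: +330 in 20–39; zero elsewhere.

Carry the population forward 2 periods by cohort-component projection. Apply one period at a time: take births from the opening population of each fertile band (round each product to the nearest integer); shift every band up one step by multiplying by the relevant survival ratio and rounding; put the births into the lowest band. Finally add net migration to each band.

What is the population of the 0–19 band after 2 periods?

8403

Period 1.
Births: 72000 × 0.158 = 11376
20–39: 55000 × 0.961 = 52855
40–59: 72000 × 0.973 = 70056
60–79: 33000 × 0.966 = 31878
80+: 46000 × 0.93 + 33500 × 0.664 = 42780 + 22244 = 65024
Net migration: 20–39 + 330 → 53185
Population now: 0–19=11376, 20–39=53185, 40–59=70056, 60–79=31878, 80+=65024
Period 2.
Births: 53185 × 0.158 = 8403
20–39: 11376 × 0.961 = 10932
40–59: 53185 × 0.973 = 51749
60–79: 70056 × 0.966 = 67674
80+: 31878 × 0.93 + 65024 × 0.664 = 29647 + 43176 = 72823
Net migration: 20–39 + 330 → 11262
Population now: 0–19=8403, 20–39=11262, 40–59=51749, 60–79=67674, 80+=72823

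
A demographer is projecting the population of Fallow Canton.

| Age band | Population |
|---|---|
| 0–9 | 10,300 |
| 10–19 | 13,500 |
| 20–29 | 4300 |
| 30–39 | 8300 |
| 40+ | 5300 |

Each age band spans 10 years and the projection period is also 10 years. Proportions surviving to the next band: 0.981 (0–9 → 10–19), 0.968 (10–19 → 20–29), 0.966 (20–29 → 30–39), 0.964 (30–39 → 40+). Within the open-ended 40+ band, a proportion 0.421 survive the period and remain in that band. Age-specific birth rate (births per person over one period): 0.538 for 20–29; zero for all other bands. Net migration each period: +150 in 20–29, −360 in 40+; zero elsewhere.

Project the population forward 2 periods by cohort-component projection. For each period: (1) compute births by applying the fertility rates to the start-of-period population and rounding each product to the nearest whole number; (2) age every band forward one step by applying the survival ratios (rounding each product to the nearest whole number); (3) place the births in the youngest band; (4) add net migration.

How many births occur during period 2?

Period 1.
Births: 4300 × 0.538 = 2313
10–19: 10300 × 0.981 = 10104
20–29: 13500 × 0.968 = 13068
30–39: 4300 × 0.966 = 4154
40+: 8300 × 0.964 + 5300 × 0.421 = 8001 + 2231 = 10232
Net migration: 20–29 + 150 → 13218; 40+ − 360 → 9872
→ [2313, 10104, 13218, 4154, 9872]
Period 2.
Births: 13218 × 0.538 = 7111
10–19: 2313 × 0.981 = 2269
20–29: 10104 × 0.968 = 9781
30–39: 13218 × 0.966 = 12769
40+: 4154 × 0.964 + 9872 × 0.421 = 4004 + 4156 = 8160
Net migration: 20–29 + 150 → 9931; 40+ − 360 → 7800
→ [7111, 2269, 9931, 12769, 7800]

7111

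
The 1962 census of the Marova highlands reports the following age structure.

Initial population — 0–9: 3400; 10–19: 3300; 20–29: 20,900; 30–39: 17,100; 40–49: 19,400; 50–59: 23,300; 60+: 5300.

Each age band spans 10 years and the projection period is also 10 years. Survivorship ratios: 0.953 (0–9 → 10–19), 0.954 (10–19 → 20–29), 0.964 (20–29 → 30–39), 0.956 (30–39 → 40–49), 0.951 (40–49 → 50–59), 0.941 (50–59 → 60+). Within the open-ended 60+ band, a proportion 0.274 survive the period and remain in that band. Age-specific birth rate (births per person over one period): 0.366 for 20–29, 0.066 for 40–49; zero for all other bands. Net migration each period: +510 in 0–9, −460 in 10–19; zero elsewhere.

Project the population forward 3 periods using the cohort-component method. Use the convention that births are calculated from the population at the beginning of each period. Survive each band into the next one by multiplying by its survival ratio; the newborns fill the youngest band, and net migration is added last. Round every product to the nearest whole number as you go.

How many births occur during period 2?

2231

Let band 1 be 0–9 through band 7 = 60+.
Period 1.
Births: 20900 × 0.366 = 7649  |  19400 × 0.066 = 1280 → 8929
Band 2: 3400 × 0.953 = 3240
Band 3: 3300 × 0.954 = 3148
Band 4: 20900 × 0.964 = 20148
Band 5: 17100 × 0.956 = 16348
Band 6: 19400 × 0.951 = 18449
Band 7: 23300 × 0.941 + 5300 × 0.274 = 21925 + 1452 = 23377
Net migration: Band 1 + 510 → 9439; Band 2 − 460 → 2780
End of period: [9439, 2780, 3148, 20148, 16348, 18449, 23377]
Period 2.
Births: 3148 × 0.366 = 1152  |  16348 × 0.066 = 1079 → 2231
Band 2: 9439 × 0.953 = 8995
Band 3: 2780 × 0.954 = 2652
Band 4: 3148 × 0.964 = 3035
Band 5: 20148 × 0.956 = 19261
Band 6: 16348 × 0.951 = 15547
Band 7: 18449 × 0.941 + 23377 × 0.274 = 17361 + 6405 = 23766
Net migration: Band 1 + 510 → 2741; Band 2 − 460 → 8535
End of period: [2741, 8535, 2652, 3035, 19261, 15547, 23766]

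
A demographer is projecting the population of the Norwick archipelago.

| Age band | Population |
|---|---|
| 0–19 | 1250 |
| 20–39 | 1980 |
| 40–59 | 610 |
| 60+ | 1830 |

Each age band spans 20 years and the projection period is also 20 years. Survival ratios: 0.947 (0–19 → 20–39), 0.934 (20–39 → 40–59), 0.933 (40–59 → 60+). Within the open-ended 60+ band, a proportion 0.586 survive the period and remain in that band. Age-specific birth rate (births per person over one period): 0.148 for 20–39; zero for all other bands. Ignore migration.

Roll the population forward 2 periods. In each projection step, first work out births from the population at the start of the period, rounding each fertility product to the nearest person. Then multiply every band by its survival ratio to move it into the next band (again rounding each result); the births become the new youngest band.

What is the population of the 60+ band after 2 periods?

(Groups numbered youngest = 1 to oldest = 4.)
Period 1:
Births: 1980 × 0.148 = 293
Group 2: 1250 × 0.947 = 1184
Group 3: 1980 × 0.934 = 1849
Group 4: 610 × 0.933 + 1830 × 0.586 = 569 + 1072 = 1641
End of period: [293, 1184, 1849, 1641]
Period 2:
Births: 1184 × 0.148 = 175
Group 2: 293 × 0.947 = 277
Group 3: 1184 × 0.934 = 1106
Group 4: 1849 × 0.933 + 1641 × 0.586 = 1725 + 962 = 2687
End of period: [175, 277, 1106, 2687]

2687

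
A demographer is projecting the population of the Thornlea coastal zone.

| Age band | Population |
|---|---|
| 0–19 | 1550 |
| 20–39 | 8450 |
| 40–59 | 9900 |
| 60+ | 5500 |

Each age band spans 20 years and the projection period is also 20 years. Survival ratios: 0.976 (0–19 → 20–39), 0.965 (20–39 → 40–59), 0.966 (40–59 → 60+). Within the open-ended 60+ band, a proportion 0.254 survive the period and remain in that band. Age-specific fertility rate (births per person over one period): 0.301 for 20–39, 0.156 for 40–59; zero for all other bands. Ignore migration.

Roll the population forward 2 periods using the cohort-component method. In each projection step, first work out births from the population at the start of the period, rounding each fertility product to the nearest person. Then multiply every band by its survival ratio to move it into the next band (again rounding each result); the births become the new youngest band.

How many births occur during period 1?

4087

Let band 1 be 0–19 through band 4 = 60+.
— Period 1 —
Births: 8450 × 0.301 = 2543 ; 9900 × 0.156 = 1544 → 4087
Band 2: 1550 × 0.976 = 1513
Band 3: 8450 × 0.965 = 8154
Band 4: 9900 × 0.966 + 5500 × 0.254 = 9563 + 1397 = 10960
Population now: 0–19=4087, 20–39=1513, 40–59=8154, 60+=10960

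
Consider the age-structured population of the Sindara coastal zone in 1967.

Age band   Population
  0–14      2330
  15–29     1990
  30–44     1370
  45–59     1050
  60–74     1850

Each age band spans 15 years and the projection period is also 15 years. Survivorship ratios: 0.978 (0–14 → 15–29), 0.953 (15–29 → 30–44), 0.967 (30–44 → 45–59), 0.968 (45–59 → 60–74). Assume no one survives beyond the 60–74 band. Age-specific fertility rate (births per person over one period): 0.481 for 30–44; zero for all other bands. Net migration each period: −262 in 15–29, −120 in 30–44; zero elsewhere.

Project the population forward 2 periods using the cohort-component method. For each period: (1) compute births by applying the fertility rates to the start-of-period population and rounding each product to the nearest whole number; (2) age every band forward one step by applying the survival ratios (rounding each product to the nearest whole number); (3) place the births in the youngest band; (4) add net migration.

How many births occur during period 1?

659

Call the bands 1 to 5, youngest first.
After projecting period 1:
Births: 1370 * 0.481 = 659
Band 2: 2330 * 0.978 = 2279
Band 3: 1990 * 0.953 = 1896
Band 4: 1370 * 0.967 = 1325
Band 5: 1050 * 0.968 = 1016
Net migration: Band 2 − 262 → 2017; Band 3 − 120 → 1776
End of period: [659, 2017, 1776, 1325, 1016]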